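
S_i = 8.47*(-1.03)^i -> [8.47, -8.72, 8.99, -9.26, 9.53]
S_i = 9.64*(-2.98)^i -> [9.64, -28.73, 85.61, -255.11, 760.22]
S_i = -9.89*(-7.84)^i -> [-9.89, 77.54, -607.89, 4765.9, -37364.62]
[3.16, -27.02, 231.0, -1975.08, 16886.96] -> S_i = 3.16*(-8.55)^i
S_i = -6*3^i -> [-6, -18, -54, -162, -486]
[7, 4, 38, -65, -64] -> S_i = Random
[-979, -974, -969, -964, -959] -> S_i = -979 + 5*i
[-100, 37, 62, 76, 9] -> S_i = Random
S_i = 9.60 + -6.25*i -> [9.6, 3.35, -2.9, -9.15, -15.4]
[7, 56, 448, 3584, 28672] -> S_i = 7*8^i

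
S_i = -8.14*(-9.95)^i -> [-8.14, 80.99, -805.88, 8018.51, -79784.17]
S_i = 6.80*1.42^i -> [6.8, 9.66, 13.71, 19.47, 27.65]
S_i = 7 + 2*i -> [7, 9, 11, 13, 15]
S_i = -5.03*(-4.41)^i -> [-5.03, 22.18, -97.82, 431.4, -1902.49]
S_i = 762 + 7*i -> [762, 769, 776, 783, 790]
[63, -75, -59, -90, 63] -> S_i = Random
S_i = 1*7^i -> [1, 7, 49, 343, 2401]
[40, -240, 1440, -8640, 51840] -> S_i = 40*-6^i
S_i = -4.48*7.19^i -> [-4.48, -32.21, -231.6, -1665.19, -11972.74]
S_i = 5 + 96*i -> [5, 101, 197, 293, 389]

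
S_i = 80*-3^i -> [80, -240, 720, -2160, 6480]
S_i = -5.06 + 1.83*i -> [-5.06, -3.23, -1.4, 0.43, 2.26]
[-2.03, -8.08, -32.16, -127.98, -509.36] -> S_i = -2.03*3.98^i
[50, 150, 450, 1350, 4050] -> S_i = 50*3^i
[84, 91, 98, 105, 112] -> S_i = 84 + 7*i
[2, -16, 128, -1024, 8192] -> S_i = 2*-8^i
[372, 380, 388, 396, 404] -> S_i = 372 + 8*i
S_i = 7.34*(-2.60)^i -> [7.34, -19.08, 49.62, -129.01, 335.42]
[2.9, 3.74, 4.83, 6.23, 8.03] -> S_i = 2.90*1.29^i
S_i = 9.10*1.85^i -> [9.1, 16.84, 31.14, 57.62, 106.59]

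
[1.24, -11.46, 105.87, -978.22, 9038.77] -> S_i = 1.24*(-9.24)^i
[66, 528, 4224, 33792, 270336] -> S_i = 66*8^i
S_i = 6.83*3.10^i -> [6.83, 21.17, 65.64, 203.47, 630.76]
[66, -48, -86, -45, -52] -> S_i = Random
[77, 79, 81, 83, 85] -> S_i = 77 + 2*i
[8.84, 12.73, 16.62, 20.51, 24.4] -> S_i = 8.84 + 3.89*i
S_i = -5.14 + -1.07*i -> [-5.14, -6.21, -7.28, -8.35, -9.42]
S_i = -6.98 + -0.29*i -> [-6.98, -7.27, -7.56, -7.85, -8.14]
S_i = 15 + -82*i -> [15, -67, -149, -231, -313]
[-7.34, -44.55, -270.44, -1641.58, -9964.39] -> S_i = -7.34*6.07^i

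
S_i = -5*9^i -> [-5, -45, -405, -3645, -32805]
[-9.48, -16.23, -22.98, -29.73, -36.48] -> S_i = -9.48 + -6.75*i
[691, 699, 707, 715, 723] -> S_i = 691 + 8*i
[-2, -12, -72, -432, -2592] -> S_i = -2*6^i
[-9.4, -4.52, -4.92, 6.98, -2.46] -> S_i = Random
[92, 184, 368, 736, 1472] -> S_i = 92*2^i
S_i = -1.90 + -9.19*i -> [-1.9, -11.09, -20.28, -29.47, -38.66]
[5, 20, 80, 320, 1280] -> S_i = 5*4^i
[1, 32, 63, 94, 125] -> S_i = 1 + 31*i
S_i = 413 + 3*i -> [413, 416, 419, 422, 425]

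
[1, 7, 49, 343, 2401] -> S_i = 1*7^i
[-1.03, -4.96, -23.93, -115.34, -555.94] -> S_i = -1.03*4.82^i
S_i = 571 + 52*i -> [571, 623, 675, 727, 779]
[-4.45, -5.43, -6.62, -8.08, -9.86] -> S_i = -4.45*1.22^i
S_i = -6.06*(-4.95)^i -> [-6.06, 30.0, -148.49, 735.0, -3638.26]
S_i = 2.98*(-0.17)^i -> [2.98, -0.51, 0.09, -0.01, 0.0]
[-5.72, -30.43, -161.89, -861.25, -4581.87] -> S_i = -5.72*5.32^i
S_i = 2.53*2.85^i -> [2.53, 7.21, 20.55, 58.57, 166.92]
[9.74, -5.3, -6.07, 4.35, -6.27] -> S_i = Random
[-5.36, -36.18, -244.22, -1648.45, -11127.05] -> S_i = -5.36*6.75^i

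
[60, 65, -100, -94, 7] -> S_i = Random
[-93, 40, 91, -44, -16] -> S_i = Random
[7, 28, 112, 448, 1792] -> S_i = 7*4^i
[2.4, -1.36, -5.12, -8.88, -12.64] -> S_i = 2.40 + -3.76*i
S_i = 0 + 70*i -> [0, 70, 140, 210, 280]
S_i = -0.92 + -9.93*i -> [-0.92, -10.85, -20.78, -30.71, -40.64]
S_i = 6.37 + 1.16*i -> [6.37, 7.53, 8.69, 9.85, 11.01]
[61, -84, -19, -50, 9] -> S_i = Random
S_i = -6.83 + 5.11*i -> [-6.83, -1.72, 3.39, 8.5, 13.61]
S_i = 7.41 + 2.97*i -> [7.41, 10.38, 13.35, 16.32, 19.29]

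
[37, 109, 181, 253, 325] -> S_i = 37 + 72*i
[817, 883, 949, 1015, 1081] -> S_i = 817 + 66*i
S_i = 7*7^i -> [7, 49, 343, 2401, 16807]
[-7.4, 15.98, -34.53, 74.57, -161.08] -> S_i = -7.40*(-2.16)^i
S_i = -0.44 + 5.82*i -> [-0.44, 5.38, 11.2, 17.02, 22.84]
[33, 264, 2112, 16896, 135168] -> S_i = 33*8^i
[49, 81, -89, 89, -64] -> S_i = Random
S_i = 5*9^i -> [5, 45, 405, 3645, 32805]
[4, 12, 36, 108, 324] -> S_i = 4*3^i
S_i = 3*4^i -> [3, 12, 48, 192, 768]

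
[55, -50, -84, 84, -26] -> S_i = Random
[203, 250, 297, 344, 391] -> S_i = 203 + 47*i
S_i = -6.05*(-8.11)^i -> [-6.05, 49.07, -397.92, 3227.14, -26172.11]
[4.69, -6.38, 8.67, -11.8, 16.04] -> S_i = 4.69*(-1.36)^i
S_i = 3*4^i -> [3, 12, 48, 192, 768]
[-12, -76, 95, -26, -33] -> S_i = Random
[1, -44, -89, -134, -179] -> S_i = 1 + -45*i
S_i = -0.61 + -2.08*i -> [-0.61, -2.69, -4.77, -6.85, -8.93]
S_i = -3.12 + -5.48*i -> [-3.12, -8.6, -14.08, -19.56, -25.04]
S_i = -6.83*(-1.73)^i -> [-6.83, 11.82, -20.44, 35.36, -61.18]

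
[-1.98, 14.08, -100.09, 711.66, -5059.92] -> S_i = -1.98*(-7.11)^i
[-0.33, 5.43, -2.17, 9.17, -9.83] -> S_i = Random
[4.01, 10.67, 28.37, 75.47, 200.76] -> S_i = 4.01*2.66^i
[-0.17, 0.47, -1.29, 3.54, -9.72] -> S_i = -0.17*(-2.75)^i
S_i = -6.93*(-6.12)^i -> [-6.93, 42.41, -259.56, 1588.5, -9721.63]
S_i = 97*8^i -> [97, 776, 6208, 49664, 397312]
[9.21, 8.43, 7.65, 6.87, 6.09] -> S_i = 9.21 + -0.78*i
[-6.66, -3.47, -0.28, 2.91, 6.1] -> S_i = -6.66 + 3.19*i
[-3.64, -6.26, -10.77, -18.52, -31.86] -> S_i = -3.64*1.72^i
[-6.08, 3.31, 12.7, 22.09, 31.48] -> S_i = -6.08 + 9.39*i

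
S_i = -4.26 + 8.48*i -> [-4.26, 4.22, 12.7, 21.18, 29.66]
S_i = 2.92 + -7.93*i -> [2.92, -5.01, -12.94, -20.87, -28.8]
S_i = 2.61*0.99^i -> [2.61, 2.58, 2.56, 2.53, 2.51]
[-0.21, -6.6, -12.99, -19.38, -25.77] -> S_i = -0.21 + -6.39*i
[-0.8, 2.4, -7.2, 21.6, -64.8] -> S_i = -0.80*(-3.00)^i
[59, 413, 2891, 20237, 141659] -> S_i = 59*7^i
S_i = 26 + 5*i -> [26, 31, 36, 41, 46]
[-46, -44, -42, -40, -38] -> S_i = -46 + 2*i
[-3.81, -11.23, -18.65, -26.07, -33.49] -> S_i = -3.81 + -7.42*i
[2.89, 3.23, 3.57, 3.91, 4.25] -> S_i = 2.89 + 0.34*i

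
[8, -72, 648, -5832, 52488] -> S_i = 8*-9^i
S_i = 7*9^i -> [7, 63, 567, 5103, 45927]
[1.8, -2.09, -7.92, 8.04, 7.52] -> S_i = Random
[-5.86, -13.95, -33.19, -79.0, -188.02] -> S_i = -5.86*2.38^i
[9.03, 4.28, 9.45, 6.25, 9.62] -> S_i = Random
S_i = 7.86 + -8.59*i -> [7.86, -0.73, -9.32, -17.91, -26.5]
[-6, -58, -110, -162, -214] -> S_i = -6 + -52*i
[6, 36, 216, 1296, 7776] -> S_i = 6*6^i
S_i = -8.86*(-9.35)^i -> [-8.86, 82.84, -774.56, 7242.17, -67714.26]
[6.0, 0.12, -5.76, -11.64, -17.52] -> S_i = 6.00 + -5.88*i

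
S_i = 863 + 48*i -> [863, 911, 959, 1007, 1055]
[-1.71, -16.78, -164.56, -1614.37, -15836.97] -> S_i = -1.71*9.81^i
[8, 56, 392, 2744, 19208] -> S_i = 8*7^i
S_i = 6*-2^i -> [6, -12, 24, -48, 96]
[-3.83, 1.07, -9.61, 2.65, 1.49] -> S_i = Random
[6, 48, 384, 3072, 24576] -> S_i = 6*8^i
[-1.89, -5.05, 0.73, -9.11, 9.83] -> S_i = Random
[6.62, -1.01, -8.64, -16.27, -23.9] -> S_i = 6.62 + -7.63*i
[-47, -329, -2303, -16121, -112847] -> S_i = -47*7^i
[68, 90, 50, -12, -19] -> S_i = Random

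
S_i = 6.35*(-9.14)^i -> [6.35, -58.04, 530.48, -4848.55, 44315.79]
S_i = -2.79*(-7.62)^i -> [-2.79, 21.26, -162.0, 1234.44, -9406.41]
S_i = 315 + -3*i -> [315, 312, 309, 306, 303]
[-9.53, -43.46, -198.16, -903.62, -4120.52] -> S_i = -9.53*4.56^i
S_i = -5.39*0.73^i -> [-5.39, -3.93, -2.87, -2.1, -1.53]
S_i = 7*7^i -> [7, 49, 343, 2401, 16807]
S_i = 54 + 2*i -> [54, 56, 58, 60, 62]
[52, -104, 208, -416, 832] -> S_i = 52*-2^i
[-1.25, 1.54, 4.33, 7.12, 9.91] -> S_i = -1.25 + 2.79*i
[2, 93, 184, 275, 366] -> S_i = 2 + 91*i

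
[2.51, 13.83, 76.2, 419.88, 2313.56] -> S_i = 2.51*5.51^i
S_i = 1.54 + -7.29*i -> [1.54, -5.75, -13.04, -20.33, -27.62]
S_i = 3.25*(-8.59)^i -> [3.25, -27.92, 239.81, -2059.98, 17695.22]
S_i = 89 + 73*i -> [89, 162, 235, 308, 381]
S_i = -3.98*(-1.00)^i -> [-3.98, 3.98, -3.98, 3.98, -3.98]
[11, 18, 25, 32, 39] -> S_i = 11 + 7*i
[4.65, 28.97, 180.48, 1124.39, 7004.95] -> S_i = 4.65*6.23^i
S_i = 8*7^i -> [8, 56, 392, 2744, 19208]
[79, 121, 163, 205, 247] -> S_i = 79 + 42*i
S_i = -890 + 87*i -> [-890, -803, -716, -629, -542]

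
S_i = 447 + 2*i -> [447, 449, 451, 453, 455]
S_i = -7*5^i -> [-7, -35, -175, -875, -4375]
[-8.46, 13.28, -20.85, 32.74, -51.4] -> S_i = -8.46*(-1.57)^i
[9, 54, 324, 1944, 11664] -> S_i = 9*6^i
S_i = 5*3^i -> [5, 15, 45, 135, 405]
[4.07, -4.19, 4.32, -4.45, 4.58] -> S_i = 4.07*(-1.03)^i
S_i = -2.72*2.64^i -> [-2.72, -7.18, -18.96, -50.05, -132.12]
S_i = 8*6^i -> [8, 48, 288, 1728, 10368]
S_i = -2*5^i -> [-2, -10, -50, -250, -1250]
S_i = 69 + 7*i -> [69, 76, 83, 90, 97]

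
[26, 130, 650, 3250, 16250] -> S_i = 26*5^i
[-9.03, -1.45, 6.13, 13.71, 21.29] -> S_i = -9.03 + 7.58*i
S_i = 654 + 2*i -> [654, 656, 658, 660, 662]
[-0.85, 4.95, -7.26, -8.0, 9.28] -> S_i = Random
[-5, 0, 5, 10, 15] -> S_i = -5 + 5*i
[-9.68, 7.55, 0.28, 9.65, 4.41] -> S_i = Random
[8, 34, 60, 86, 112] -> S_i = 8 + 26*i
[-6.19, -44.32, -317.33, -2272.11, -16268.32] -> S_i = -6.19*7.16^i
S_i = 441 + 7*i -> [441, 448, 455, 462, 469]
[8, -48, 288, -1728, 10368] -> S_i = 8*-6^i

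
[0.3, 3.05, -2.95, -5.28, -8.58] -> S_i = Random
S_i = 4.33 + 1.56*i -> [4.33, 5.89, 7.45, 9.01, 10.57]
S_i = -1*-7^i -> [-1, 7, -49, 343, -2401]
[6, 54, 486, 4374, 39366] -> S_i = 6*9^i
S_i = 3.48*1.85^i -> [3.48, 6.44, 11.91, 22.03, 40.76]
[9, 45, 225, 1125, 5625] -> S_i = 9*5^i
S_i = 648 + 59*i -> [648, 707, 766, 825, 884]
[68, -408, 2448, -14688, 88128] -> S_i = 68*-6^i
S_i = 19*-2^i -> [19, -38, 76, -152, 304]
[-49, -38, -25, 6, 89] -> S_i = Random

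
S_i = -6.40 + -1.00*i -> [-6.4, -7.4, -8.4, -9.4, -10.4]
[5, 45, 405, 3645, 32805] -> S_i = 5*9^i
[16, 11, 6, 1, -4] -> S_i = 16 + -5*i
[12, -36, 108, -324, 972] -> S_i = 12*-3^i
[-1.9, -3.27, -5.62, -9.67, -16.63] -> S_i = -1.90*1.72^i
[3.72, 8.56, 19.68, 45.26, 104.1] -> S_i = 3.72*2.30^i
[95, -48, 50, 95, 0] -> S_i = Random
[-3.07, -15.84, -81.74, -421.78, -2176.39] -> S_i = -3.07*5.16^i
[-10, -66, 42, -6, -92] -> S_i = Random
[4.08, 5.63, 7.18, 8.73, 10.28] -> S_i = 4.08 + 1.55*i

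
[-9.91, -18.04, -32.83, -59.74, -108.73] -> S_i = -9.91*1.82^i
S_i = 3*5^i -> [3, 15, 75, 375, 1875]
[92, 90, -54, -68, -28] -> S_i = Random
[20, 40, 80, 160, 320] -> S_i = 20*2^i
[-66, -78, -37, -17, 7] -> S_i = Random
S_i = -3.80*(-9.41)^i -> [-3.8, 35.76, -336.48, 3166.3, -29794.91]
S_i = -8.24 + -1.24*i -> [-8.24, -9.48, -10.72, -11.96, -13.2]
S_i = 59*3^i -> [59, 177, 531, 1593, 4779]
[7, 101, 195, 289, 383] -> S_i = 7 + 94*i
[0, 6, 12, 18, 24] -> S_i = 0 + 6*i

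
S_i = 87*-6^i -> [87, -522, 3132, -18792, 112752]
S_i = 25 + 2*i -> [25, 27, 29, 31, 33]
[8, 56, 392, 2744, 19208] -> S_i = 8*7^i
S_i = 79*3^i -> [79, 237, 711, 2133, 6399]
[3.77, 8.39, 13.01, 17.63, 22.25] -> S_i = 3.77 + 4.62*i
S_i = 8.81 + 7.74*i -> [8.81, 16.55, 24.29, 32.03, 39.77]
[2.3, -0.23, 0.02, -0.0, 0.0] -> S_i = 2.30*(-0.10)^i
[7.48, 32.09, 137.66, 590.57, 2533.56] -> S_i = 7.48*4.29^i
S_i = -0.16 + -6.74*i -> [-0.16, -6.9, -13.64, -20.38, -27.12]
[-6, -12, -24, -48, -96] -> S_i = -6*2^i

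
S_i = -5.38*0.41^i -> [-5.38, -2.21, -0.9, -0.37, -0.15]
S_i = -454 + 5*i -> [-454, -449, -444, -439, -434]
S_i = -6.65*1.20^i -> [-6.65, -7.98, -9.58, -11.49, -13.79]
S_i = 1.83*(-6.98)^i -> [1.83, -12.77, 89.16, -622.33, 4343.83]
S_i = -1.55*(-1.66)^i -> [-1.55, 2.57, -4.27, 7.09, -11.77]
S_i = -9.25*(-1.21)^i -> [-9.25, 11.19, -13.54, 16.39, -19.83]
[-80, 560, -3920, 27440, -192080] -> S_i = -80*-7^i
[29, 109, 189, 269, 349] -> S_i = 29 + 80*i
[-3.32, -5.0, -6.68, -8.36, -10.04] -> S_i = -3.32 + -1.68*i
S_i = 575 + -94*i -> [575, 481, 387, 293, 199]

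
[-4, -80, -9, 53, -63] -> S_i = Random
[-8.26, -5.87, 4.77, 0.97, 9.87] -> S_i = Random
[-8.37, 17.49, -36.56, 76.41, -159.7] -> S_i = -8.37*(-2.09)^i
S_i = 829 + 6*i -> [829, 835, 841, 847, 853]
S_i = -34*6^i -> [-34, -204, -1224, -7344, -44064]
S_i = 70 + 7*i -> [70, 77, 84, 91, 98]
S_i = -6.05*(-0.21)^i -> [-6.05, 1.27, -0.27, 0.06, -0.01]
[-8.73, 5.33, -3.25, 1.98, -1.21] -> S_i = -8.73*(-0.61)^i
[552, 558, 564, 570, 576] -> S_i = 552 + 6*i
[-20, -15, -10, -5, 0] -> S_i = -20 + 5*i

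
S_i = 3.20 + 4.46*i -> [3.2, 7.66, 12.12, 16.58, 21.04]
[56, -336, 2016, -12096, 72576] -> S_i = 56*-6^i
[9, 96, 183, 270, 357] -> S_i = 9 + 87*i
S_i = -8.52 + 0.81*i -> [-8.52, -7.71, -6.9, -6.09, -5.28]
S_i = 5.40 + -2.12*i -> [5.4, 3.28, 1.16, -0.96, -3.08]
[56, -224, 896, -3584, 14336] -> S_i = 56*-4^i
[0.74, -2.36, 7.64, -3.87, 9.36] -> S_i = Random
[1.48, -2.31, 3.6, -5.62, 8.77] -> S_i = 1.48*(-1.56)^i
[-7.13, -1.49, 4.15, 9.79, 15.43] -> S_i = -7.13 + 5.64*i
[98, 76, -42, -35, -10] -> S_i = Random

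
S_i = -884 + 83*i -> [-884, -801, -718, -635, -552]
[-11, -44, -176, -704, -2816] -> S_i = -11*4^i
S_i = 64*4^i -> [64, 256, 1024, 4096, 16384]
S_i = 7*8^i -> [7, 56, 448, 3584, 28672]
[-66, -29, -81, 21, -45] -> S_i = Random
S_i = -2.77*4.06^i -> [-2.77, -11.25, -45.66, -185.38, -752.63]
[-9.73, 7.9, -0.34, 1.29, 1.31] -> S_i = Random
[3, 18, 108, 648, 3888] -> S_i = 3*6^i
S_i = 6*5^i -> [6, 30, 150, 750, 3750]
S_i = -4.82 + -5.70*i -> [-4.82, -10.52, -16.22, -21.92, -27.62]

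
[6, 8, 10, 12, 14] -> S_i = 6 + 2*i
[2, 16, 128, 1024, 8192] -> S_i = 2*8^i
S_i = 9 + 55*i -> [9, 64, 119, 174, 229]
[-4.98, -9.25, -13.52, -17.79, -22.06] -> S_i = -4.98 + -4.27*i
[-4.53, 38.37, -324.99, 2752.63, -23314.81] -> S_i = -4.53*(-8.47)^i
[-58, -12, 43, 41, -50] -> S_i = Random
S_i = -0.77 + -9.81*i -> [-0.77, -10.58, -20.39, -30.2, -40.01]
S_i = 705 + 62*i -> [705, 767, 829, 891, 953]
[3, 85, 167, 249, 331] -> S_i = 3 + 82*i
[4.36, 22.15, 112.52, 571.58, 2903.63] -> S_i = 4.36*5.08^i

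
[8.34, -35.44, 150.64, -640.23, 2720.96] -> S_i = 8.34*(-4.25)^i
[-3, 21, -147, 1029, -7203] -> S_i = -3*-7^i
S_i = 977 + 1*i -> [977, 978, 979, 980, 981]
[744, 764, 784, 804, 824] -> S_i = 744 + 20*i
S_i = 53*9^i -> [53, 477, 4293, 38637, 347733]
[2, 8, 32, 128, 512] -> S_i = 2*4^i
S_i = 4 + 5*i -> [4, 9, 14, 19, 24]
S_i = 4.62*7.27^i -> [4.62, 33.59, 244.18, 1775.19, 12905.64]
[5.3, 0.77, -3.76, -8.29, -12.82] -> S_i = 5.30 + -4.53*i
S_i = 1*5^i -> [1, 5, 25, 125, 625]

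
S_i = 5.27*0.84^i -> [5.27, 4.43, 3.72, 3.12, 2.62]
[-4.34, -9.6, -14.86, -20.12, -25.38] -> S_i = -4.34 + -5.26*i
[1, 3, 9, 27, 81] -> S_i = 1*3^i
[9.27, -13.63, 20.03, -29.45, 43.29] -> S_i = 9.27*(-1.47)^i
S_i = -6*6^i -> [-6, -36, -216, -1296, -7776]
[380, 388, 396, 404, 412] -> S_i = 380 + 8*i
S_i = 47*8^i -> [47, 376, 3008, 24064, 192512]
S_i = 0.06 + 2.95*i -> [0.06, 3.01, 5.96, 8.91, 11.86]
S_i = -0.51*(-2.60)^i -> [-0.51, 1.33, -3.45, 8.96, -23.31]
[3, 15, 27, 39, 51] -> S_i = 3 + 12*i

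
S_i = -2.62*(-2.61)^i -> [-2.62, 6.84, -17.85, 46.58, -121.58]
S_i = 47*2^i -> [47, 94, 188, 376, 752]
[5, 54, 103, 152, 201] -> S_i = 5 + 49*i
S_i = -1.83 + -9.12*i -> [-1.83, -10.95, -20.07, -29.19, -38.31]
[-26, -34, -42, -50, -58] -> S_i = -26 + -8*i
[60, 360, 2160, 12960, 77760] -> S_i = 60*6^i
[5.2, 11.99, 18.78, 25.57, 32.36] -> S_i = 5.20 + 6.79*i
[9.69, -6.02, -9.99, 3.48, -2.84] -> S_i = Random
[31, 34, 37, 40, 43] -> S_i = 31 + 3*i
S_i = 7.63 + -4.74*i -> [7.63, 2.89, -1.85, -6.59, -11.33]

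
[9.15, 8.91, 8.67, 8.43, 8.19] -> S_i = 9.15 + -0.24*i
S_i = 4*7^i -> [4, 28, 196, 1372, 9604]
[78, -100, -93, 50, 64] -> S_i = Random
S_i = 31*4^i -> [31, 124, 496, 1984, 7936]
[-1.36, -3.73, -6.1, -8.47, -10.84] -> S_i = -1.36 + -2.37*i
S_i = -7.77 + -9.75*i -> [-7.77, -17.52, -27.27, -37.02, -46.77]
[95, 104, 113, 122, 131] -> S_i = 95 + 9*i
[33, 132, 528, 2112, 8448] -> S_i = 33*4^i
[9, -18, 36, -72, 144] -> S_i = 9*-2^i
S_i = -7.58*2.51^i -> [-7.58, -19.03, -47.75, -119.86, -300.86]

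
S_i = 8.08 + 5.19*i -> [8.08, 13.27, 18.46, 23.65, 28.84]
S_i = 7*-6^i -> [7, -42, 252, -1512, 9072]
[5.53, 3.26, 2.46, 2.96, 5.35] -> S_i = Random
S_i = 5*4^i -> [5, 20, 80, 320, 1280]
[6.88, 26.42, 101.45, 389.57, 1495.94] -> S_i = 6.88*3.84^i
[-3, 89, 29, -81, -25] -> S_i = Random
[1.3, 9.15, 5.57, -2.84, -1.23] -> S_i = Random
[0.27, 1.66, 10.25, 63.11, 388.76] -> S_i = 0.27*6.16^i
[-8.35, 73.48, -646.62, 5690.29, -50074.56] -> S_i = -8.35*(-8.80)^i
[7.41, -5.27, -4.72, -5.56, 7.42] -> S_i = Random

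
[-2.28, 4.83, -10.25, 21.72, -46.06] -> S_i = -2.28*(-2.12)^i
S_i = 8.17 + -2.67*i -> [8.17, 5.5, 2.83, 0.16, -2.51]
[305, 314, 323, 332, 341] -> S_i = 305 + 9*i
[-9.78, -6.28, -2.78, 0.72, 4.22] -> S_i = -9.78 + 3.50*i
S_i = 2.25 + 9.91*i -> [2.25, 12.16, 22.07, 31.98, 41.89]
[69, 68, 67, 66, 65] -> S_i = 69 + -1*i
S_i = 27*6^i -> [27, 162, 972, 5832, 34992]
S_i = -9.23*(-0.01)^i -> [-9.23, 0.09, -0.0, 0.0, -0.0]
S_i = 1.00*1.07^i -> [1.0, 1.07, 1.14, 1.23, 1.31]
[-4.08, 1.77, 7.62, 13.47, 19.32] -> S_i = -4.08 + 5.85*i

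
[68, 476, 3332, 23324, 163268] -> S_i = 68*7^i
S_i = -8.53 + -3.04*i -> [-8.53, -11.57, -14.61, -17.65, -20.69]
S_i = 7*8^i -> [7, 56, 448, 3584, 28672]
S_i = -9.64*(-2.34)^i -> [-9.64, 22.56, -52.78, 123.52, -289.03]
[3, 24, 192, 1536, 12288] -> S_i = 3*8^i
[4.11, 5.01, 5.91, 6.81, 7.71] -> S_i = 4.11 + 0.90*i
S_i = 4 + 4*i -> [4, 8, 12, 16, 20]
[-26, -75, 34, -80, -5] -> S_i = Random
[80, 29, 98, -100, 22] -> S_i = Random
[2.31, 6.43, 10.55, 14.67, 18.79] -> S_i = 2.31 + 4.12*i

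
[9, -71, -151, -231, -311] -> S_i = 9 + -80*i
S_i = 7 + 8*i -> [7, 15, 23, 31, 39]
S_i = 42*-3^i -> [42, -126, 378, -1134, 3402]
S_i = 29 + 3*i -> [29, 32, 35, 38, 41]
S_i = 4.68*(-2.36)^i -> [4.68, -11.04, 26.07, -61.52, 145.18]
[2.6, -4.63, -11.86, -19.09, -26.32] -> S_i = 2.60 + -7.23*i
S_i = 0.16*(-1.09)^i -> [0.16, -0.17, 0.19, -0.21, 0.23]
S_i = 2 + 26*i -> [2, 28, 54, 80, 106]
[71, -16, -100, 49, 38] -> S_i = Random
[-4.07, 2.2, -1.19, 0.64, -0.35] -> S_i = -4.07*(-0.54)^i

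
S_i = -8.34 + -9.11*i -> [-8.34, -17.45, -26.56, -35.67, -44.78]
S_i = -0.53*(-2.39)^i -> [-0.53, 1.27, -3.03, 7.24, -17.29]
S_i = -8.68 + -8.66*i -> [-8.68, -17.34, -26.0, -34.66, -43.32]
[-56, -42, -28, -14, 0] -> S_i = -56 + 14*i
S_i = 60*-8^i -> [60, -480, 3840, -30720, 245760]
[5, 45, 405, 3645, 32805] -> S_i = 5*9^i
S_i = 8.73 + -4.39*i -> [8.73, 4.34, -0.05, -4.44, -8.83]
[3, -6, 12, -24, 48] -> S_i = 3*-2^i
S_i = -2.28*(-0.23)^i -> [-2.28, 0.52, -0.12, 0.03, -0.01]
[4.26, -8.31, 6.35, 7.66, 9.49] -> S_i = Random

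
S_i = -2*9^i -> [-2, -18, -162, -1458, -13122]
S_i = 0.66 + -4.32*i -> [0.66, -3.66, -7.98, -12.3, -16.62]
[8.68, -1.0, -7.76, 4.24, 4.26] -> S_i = Random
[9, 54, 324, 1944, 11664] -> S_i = 9*6^i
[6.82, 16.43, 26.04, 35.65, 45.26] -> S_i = 6.82 + 9.61*i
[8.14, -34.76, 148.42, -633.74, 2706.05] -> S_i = 8.14*(-4.27)^i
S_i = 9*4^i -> [9, 36, 144, 576, 2304]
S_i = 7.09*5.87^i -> [7.09, 41.62, 244.3, 1434.04, 8417.8]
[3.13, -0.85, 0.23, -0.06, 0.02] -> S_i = 3.13*(-0.27)^i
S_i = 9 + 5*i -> [9, 14, 19, 24, 29]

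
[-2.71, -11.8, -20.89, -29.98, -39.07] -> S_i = -2.71 + -9.09*i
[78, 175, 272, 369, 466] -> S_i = 78 + 97*i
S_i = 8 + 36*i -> [8, 44, 80, 116, 152]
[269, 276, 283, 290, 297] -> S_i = 269 + 7*i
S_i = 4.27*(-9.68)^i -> [4.27, -41.33, 400.11, -3873.06, 37491.2]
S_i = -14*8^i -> [-14, -112, -896, -7168, -57344]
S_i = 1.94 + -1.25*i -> [1.94, 0.69, -0.56, -1.81, -3.06]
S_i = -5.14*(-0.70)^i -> [-5.14, 3.6, -2.52, 1.76, -1.23]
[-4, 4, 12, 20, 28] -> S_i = -4 + 8*i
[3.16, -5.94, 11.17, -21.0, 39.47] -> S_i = 3.16*(-1.88)^i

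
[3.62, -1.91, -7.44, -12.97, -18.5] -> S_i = 3.62 + -5.53*i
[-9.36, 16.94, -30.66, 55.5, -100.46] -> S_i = -9.36*(-1.81)^i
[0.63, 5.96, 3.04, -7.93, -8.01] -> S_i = Random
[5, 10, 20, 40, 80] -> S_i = 5*2^i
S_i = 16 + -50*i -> [16, -34, -84, -134, -184]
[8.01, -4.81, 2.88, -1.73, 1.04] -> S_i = 8.01*(-0.60)^i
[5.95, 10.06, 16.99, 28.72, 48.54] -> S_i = 5.95*1.69^i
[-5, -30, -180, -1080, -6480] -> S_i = -5*6^i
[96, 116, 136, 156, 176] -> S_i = 96 + 20*i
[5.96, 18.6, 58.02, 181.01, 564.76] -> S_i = 5.96*3.12^i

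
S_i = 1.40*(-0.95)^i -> [1.4, -1.33, 1.26, -1.2, 1.14]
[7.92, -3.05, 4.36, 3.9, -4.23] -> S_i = Random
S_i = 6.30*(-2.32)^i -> [6.3, -14.62, 33.91, -78.67, 182.51]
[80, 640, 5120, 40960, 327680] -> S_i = 80*8^i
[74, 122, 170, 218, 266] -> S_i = 74 + 48*i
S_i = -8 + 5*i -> [-8, -3, 2, 7, 12]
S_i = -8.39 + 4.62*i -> [-8.39, -3.77, 0.85, 5.47, 10.09]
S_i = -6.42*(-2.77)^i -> [-6.42, 17.78, -49.26, 136.45, -377.97]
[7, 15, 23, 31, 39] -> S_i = 7 + 8*i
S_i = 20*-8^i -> [20, -160, 1280, -10240, 81920]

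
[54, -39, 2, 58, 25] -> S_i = Random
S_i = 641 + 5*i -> [641, 646, 651, 656, 661]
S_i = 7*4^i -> [7, 28, 112, 448, 1792]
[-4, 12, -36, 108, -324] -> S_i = -4*-3^i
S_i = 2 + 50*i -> [2, 52, 102, 152, 202]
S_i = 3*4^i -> [3, 12, 48, 192, 768]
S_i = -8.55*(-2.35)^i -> [-8.55, 20.09, -47.22, 110.96, -260.76]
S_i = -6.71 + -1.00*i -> [-6.71, -7.71, -8.71, -9.71, -10.71]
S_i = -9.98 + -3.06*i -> [-9.98, -13.04, -16.1, -19.16, -22.22]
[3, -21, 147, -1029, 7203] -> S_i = 3*-7^i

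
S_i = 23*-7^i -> [23, -161, 1127, -7889, 55223]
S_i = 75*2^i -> [75, 150, 300, 600, 1200]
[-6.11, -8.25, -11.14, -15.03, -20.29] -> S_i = -6.11*1.35^i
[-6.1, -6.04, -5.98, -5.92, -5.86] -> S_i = -6.10 + 0.06*i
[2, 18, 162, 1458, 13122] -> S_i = 2*9^i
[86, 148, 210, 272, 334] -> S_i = 86 + 62*i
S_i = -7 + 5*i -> [-7, -2, 3, 8, 13]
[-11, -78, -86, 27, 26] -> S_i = Random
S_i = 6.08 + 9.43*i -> [6.08, 15.51, 24.94, 34.37, 43.8]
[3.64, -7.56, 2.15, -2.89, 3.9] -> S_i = Random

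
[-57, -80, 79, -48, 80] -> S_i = Random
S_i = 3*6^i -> [3, 18, 108, 648, 3888]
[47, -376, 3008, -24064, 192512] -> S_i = 47*-8^i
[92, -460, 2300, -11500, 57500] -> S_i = 92*-5^i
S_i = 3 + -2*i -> [3, 1, -1, -3, -5]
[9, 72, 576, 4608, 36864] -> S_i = 9*8^i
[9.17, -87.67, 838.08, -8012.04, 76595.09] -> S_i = 9.17*(-9.56)^i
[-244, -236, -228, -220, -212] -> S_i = -244 + 8*i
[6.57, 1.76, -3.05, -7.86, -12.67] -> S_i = 6.57 + -4.81*i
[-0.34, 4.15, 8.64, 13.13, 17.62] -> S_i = -0.34 + 4.49*i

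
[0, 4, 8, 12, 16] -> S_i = 0 + 4*i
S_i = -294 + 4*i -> [-294, -290, -286, -282, -278]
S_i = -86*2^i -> [-86, -172, -344, -688, -1376]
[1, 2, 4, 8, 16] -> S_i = 1*2^i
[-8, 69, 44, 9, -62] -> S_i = Random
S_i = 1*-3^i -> [1, -3, 9, -27, 81]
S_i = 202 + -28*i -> [202, 174, 146, 118, 90]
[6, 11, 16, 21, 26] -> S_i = 6 + 5*i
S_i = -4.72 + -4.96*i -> [-4.72, -9.68, -14.64, -19.6, -24.56]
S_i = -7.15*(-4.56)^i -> [-7.15, 32.6, -148.67, 677.95, -3091.47]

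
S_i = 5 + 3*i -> [5, 8, 11, 14, 17]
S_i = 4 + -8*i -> [4, -4, -12, -20, -28]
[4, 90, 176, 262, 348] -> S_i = 4 + 86*i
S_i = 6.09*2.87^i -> [6.09, 17.48, 50.16, 143.97, 413.19]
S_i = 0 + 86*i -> [0, 86, 172, 258, 344]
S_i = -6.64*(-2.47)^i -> [-6.64, 16.4, -40.51, 100.06, -247.15]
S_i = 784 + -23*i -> [784, 761, 738, 715, 692]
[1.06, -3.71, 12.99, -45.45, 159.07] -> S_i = 1.06*(-3.50)^i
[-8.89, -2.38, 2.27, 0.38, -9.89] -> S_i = Random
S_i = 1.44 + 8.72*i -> [1.44, 10.16, 18.88, 27.6, 36.32]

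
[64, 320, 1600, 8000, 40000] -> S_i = 64*5^i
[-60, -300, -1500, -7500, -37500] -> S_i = -60*5^i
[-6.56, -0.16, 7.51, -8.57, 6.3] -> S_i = Random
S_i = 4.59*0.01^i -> [4.59, 0.05, 0.0, 0.0, 0.0]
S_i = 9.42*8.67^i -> [9.42, 81.67, 708.09, 6139.15, 53226.42]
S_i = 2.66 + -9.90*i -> [2.66, -7.24, -17.14, -27.04, -36.94]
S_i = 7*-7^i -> [7, -49, 343, -2401, 16807]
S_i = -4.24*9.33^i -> [-4.24, -39.56, -369.09, -3443.58, -32128.65]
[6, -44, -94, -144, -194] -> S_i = 6 + -50*i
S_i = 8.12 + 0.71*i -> [8.12, 8.83, 9.54, 10.25, 10.96]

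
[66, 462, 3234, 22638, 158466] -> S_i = 66*7^i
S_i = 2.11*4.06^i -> [2.11, 8.57, 34.78, 141.21, 573.31]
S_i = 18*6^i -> [18, 108, 648, 3888, 23328]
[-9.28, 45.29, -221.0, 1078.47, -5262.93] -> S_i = -9.28*(-4.88)^i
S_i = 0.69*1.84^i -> [0.69, 1.27, 2.34, 4.3, 7.91]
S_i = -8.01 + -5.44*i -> [-8.01, -13.45, -18.89, -24.33, -29.77]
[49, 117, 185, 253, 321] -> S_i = 49 + 68*i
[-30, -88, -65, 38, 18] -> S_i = Random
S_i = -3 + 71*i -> [-3, 68, 139, 210, 281]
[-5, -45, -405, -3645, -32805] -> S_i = -5*9^i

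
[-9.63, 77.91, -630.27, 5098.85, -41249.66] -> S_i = -9.63*(-8.09)^i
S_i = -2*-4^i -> [-2, 8, -32, 128, -512]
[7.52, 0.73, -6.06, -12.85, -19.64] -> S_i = 7.52 + -6.79*i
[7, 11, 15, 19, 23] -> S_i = 7 + 4*i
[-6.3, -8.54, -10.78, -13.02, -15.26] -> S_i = -6.30 + -2.24*i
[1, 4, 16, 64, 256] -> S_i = 1*4^i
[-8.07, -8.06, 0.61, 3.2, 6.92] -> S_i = Random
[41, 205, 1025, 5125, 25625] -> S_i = 41*5^i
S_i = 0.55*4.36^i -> [0.55, 2.4, 10.46, 45.59, 198.75]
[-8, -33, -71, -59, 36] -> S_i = Random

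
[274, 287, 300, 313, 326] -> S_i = 274 + 13*i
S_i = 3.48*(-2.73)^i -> [3.48, -9.5, 25.94, -70.81, 193.3]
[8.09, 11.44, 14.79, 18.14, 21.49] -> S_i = 8.09 + 3.35*i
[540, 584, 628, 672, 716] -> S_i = 540 + 44*i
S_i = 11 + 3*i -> [11, 14, 17, 20, 23]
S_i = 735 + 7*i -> [735, 742, 749, 756, 763]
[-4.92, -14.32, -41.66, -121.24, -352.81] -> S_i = -4.92*2.91^i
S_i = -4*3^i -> [-4, -12, -36, -108, -324]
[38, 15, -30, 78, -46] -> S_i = Random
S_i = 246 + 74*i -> [246, 320, 394, 468, 542]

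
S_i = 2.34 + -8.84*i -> [2.34, -6.5, -15.34, -24.18, -33.02]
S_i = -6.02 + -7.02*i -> [-6.02, -13.04, -20.06, -27.08, -34.1]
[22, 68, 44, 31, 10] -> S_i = Random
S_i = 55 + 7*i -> [55, 62, 69, 76, 83]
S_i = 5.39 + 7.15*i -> [5.39, 12.54, 19.69, 26.84, 33.99]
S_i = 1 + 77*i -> [1, 78, 155, 232, 309]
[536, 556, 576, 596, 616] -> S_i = 536 + 20*i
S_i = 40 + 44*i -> [40, 84, 128, 172, 216]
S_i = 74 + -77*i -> [74, -3, -80, -157, -234]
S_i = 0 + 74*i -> [0, 74, 148, 222, 296]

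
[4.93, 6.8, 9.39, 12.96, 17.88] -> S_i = 4.93*1.38^i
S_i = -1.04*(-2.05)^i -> [-1.04, 2.13, -4.37, 8.96, -18.37]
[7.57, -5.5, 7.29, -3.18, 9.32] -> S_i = Random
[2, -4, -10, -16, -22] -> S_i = 2 + -6*i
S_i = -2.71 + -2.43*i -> [-2.71, -5.14, -7.57, -10.0, -12.43]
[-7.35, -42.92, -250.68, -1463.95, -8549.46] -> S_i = -7.35*5.84^i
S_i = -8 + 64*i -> [-8, 56, 120, 184, 248]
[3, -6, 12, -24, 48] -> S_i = 3*-2^i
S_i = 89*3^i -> [89, 267, 801, 2403, 7209]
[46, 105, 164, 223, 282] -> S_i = 46 + 59*i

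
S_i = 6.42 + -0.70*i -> [6.42, 5.72, 5.02, 4.32, 3.62]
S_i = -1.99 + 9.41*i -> [-1.99, 7.42, 16.83, 26.24, 35.65]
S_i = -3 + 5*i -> [-3, 2, 7, 12, 17]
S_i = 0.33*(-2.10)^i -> [0.33, -0.69, 1.46, -3.06, 6.42]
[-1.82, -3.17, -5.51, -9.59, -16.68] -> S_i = -1.82*1.74^i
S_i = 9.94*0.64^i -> [9.94, 6.36, 4.07, 2.61, 1.67]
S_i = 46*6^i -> [46, 276, 1656, 9936, 59616]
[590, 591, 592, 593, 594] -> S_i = 590 + 1*i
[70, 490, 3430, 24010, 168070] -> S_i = 70*7^i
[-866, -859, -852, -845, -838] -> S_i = -866 + 7*i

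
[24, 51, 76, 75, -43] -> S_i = Random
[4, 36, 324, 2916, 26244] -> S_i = 4*9^i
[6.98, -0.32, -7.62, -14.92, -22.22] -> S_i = 6.98 + -7.30*i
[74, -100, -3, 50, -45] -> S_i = Random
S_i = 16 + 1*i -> [16, 17, 18, 19, 20]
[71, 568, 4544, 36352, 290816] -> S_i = 71*8^i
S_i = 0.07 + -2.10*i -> [0.07, -2.03, -4.13, -6.23, -8.33]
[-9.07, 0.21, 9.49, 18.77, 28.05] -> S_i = -9.07 + 9.28*i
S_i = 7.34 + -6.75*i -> [7.34, 0.59, -6.16, -12.91, -19.66]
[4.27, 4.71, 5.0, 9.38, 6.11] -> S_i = Random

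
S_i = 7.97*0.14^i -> [7.97, 1.12, 0.16, 0.02, 0.0]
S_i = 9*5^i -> [9, 45, 225, 1125, 5625]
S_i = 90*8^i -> [90, 720, 5760, 46080, 368640]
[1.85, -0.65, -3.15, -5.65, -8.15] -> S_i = 1.85 + -2.50*i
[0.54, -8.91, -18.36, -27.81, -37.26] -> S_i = 0.54 + -9.45*i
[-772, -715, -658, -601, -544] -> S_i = -772 + 57*i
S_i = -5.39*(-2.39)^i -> [-5.39, 12.88, -30.79, 73.58, -175.87]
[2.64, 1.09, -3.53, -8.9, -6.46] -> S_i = Random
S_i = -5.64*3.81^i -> [-5.64, -21.49, -81.87, -311.93, -1188.44]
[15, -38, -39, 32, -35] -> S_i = Random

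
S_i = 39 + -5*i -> [39, 34, 29, 24, 19]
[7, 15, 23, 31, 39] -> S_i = 7 + 8*i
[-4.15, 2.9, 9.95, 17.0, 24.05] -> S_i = -4.15 + 7.05*i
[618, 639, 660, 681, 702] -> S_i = 618 + 21*i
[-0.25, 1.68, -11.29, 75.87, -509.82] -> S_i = -0.25*(-6.72)^i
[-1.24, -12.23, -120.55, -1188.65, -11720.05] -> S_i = -1.24*9.86^i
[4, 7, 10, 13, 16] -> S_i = 4 + 3*i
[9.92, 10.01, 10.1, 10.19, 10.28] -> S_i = 9.92 + 0.09*i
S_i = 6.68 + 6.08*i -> [6.68, 12.76, 18.84, 24.92, 31.0]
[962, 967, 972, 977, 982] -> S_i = 962 + 5*i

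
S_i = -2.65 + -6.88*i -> [-2.65, -9.53, -16.41, -23.29, -30.17]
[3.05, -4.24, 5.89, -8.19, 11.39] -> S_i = 3.05*(-1.39)^i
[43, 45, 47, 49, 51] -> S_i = 43 + 2*i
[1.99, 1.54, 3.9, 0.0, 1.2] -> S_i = Random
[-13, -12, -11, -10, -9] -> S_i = -13 + 1*i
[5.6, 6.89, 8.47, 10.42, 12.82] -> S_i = 5.60*1.23^i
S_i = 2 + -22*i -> [2, -20, -42, -64, -86]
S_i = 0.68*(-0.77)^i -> [0.68, -0.52, 0.4, -0.31, 0.24]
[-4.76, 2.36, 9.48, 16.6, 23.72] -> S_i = -4.76 + 7.12*i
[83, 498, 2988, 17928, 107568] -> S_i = 83*6^i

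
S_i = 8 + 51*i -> [8, 59, 110, 161, 212]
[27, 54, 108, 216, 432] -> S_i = 27*2^i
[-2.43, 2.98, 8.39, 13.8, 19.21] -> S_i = -2.43 + 5.41*i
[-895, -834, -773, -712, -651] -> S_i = -895 + 61*i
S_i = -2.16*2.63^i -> [-2.16, -5.68, -14.94, -39.29, -103.34]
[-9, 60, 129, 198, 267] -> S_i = -9 + 69*i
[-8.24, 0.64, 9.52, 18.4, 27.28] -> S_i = -8.24 + 8.88*i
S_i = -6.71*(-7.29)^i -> [-6.71, 48.92, -356.6, 2599.59, -18951.02]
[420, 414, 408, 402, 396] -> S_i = 420 + -6*i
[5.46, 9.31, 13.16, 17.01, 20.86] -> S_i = 5.46 + 3.85*i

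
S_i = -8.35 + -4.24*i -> [-8.35, -12.59, -16.83, -21.07, -25.31]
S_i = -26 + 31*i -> [-26, 5, 36, 67, 98]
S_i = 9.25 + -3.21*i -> [9.25, 6.04, 2.83, -0.38, -3.59]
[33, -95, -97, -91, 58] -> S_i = Random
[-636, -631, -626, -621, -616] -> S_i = -636 + 5*i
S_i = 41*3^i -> [41, 123, 369, 1107, 3321]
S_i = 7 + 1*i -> [7, 8, 9, 10, 11]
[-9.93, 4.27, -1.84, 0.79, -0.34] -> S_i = -9.93*(-0.43)^i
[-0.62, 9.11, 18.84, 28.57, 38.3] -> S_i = -0.62 + 9.73*i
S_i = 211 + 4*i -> [211, 215, 219, 223, 227]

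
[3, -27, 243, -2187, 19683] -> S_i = 3*-9^i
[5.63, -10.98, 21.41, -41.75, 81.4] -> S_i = 5.63*(-1.95)^i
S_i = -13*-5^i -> [-13, 65, -325, 1625, -8125]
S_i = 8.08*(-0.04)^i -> [8.08, -0.32, 0.01, -0.0, 0.0]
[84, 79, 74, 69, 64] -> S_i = 84 + -5*i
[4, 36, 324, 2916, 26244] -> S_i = 4*9^i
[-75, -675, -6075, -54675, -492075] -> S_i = -75*9^i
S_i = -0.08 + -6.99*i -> [-0.08, -7.07, -14.06, -21.05, -28.04]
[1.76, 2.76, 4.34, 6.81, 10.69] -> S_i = 1.76*1.57^i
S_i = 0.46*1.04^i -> [0.46, 0.48, 0.5, 0.52, 0.54]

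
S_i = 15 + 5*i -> [15, 20, 25, 30, 35]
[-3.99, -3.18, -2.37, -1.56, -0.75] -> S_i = -3.99 + 0.81*i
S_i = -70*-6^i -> [-70, 420, -2520, 15120, -90720]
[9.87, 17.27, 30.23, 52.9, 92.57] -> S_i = 9.87*1.75^i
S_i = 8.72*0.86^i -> [8.72, 7.5, 6.45, 5.55, 4.77]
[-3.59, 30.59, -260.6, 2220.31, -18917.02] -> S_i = -3.59*(-8.52)^i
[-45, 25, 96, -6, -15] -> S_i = Random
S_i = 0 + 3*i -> [0, 3, 6, 9, 12]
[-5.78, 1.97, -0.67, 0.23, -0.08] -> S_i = -5.78*(-0.34)^i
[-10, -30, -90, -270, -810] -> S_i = -10*3^i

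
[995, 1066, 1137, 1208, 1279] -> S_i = 995 + 71*i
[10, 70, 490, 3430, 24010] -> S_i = 10*7^i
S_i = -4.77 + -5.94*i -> [-4.77, -10.71, -16.65, -22.59, -28.53]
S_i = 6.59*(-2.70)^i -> [6.59, -17.79, 48.04, -129.71, 350.22]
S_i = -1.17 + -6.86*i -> [-1.17, -8.03, -14.89, -21.75, -28.61]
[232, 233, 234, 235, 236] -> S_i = 232 + 1*i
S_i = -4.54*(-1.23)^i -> [-4.54, 5.58, -6.87, 8.45, -10.39]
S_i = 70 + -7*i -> [70, 63, 56, 49, 42]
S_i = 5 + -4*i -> [5, 1, -3, -7, -11]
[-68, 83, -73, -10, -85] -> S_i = Random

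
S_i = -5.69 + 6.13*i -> [-5.69, 0.44, 6.57, 12.7, 18.83]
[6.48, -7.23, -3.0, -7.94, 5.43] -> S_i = Random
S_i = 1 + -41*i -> [1, -40, -81, -122, -163]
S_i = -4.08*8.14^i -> [-4.08, -33.21, -270.34, -2200.56, -17912.57]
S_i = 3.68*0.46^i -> [3.68, 1.69, 0.78, 0.36, 0.16]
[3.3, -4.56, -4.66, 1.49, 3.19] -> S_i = Random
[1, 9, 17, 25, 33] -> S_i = 1 + 8*i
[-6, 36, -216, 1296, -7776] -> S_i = -6*-6^i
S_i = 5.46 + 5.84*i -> [5.46, 11.3, 17.14, 22.98, 28.82]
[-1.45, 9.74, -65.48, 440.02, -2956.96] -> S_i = -1.45*(-6.72)^i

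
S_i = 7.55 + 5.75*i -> [7.55, 13.3, 19.05, 24.8, 30.55]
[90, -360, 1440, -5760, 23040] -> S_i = 90*-4^i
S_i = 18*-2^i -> [18, -36, 72, -144, 288]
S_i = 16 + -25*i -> [16, -9, -34, -59, -84]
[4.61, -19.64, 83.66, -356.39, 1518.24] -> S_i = 4.61*(-4.26)^i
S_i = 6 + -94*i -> [6, -88, -182, -276, -370]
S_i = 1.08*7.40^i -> [1.08, 7.99, 59.14, 437.64, 3238.55]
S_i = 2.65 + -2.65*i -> [2.65, 0.0, -2.65, -5.3, -7.95]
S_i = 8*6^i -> [8, 48, 288, 1728, 10368]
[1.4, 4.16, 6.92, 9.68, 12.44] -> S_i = 1.40 + 2.76*i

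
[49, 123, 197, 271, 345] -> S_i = 49 + 74*i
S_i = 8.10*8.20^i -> [8.1, 66.42, 544.64, 4466.08, 36621.86]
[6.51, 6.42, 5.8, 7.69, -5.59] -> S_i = Random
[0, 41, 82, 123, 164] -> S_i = 0 + 41*i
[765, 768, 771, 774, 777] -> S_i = 765 + 3*i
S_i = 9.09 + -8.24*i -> [9.09, 0.85, -7.39, -15.63, -23.87]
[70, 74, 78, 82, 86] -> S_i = 70 + 4*i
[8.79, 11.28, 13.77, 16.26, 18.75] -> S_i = 8.79 + 2.49*i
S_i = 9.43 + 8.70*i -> [9.43, 18.13, 26.83, 35.53, 44.23]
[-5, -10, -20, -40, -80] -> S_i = -5*2^i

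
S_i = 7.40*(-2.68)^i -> [7.4, -19.83, 53.15, -142.44, 381.74]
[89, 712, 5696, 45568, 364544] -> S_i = 89*8^i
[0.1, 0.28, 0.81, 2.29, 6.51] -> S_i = 0.10*2.84^i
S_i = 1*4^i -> [1, 4, 16, 64, 256]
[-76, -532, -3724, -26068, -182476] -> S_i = -76*7^i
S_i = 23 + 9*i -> [23, 32, 41, 50, 59]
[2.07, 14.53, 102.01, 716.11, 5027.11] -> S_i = 2.07*7.02^i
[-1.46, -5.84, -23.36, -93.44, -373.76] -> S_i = -1.46*4.00^i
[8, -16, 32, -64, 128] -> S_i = 8*-2^i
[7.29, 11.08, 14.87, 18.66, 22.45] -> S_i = 7.29 + 3.79*i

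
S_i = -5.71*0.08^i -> [-5.71, -0.46, -0.04, -0.0, -0.0]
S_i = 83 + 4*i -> [83, 87, 91, 95, 99]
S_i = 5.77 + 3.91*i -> [5.77, 9.68, 13.59, 17.5, 21.41]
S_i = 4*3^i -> [4, 12, 36, 108, 324]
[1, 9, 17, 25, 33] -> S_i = 1 + 8*i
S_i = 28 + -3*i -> [28, 25, 22, 19, 16]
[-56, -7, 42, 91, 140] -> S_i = -56 + 49*i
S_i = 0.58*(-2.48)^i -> [0.58, -1.44, 3.57, -8.85, 21.94]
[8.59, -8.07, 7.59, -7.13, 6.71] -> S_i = 8.59*(-0.94)^i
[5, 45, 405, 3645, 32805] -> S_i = 5*9^i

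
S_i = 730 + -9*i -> [730, 721, 712, 703, 694]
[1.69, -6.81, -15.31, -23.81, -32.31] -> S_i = 1.69 + -8.50*i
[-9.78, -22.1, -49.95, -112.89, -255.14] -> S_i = -9.78*2.26^i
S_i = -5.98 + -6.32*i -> [-5.98, -12.3, -18.62, -24.94, -31.26]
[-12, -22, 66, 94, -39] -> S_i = Random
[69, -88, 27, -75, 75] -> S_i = Random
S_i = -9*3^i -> [-9, -27, -81, -243, -729]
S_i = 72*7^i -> [72, 504, 3528, 24696, 172872]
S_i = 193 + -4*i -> [193, 189, 185, 181, 177]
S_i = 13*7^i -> [13, 91, 637, 4459, 31213]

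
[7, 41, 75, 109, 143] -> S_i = 7 + 34*i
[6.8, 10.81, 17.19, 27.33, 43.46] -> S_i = 6.80*1.59^i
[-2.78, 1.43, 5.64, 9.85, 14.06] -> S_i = -2.78 + 4.21*i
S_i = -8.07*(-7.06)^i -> [-8.07, 56.97, -402.24, 2839.8, -20048.98]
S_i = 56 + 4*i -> [56, 60, 64, 68, 72]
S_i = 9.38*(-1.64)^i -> [9.38, -15.38, 25.23, -41.37, 67.85]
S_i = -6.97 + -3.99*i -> [-6.97, -10.96, -14.95, -18.94, -22.93]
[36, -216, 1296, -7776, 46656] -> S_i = 36*-6^i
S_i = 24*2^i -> [24, 48, 96, 192, 384]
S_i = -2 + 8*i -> [-2, 6, 14, 22, 30]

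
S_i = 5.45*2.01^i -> [5.45, 10.95, 22.02, 44.26, 88.96]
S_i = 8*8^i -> [8, 64, 512, 4096, 32768]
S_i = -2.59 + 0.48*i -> [-2.59, -2.11, -1.63, -1.15, -0.67]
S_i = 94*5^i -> [94, 470, 2350, 11750, 58750]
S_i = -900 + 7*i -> [-900, -893, -886, -879, -872]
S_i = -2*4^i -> [-2, -8, -32, -128, -512]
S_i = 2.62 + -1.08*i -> [2.62, 1.54, 0.46, -0.62, -1.7]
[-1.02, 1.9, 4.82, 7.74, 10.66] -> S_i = -1.02 + 2.92*i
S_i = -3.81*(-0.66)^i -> [-3.81, 2.51, -1.66, 1.1, -0.72]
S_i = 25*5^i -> [25, 125, 625, 3125, 15625]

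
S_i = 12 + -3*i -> [12, 9, 6, 3, 0]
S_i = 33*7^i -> [33, 231, 1617, 11319, 79233]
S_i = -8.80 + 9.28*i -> [-8.8, 0.48, 9.76, 19.04, 28.32]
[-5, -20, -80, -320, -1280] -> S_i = -5*4^i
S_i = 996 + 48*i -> [996, 1044, 1092, 1140, 1188]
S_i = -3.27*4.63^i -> [-3.27, -15.14, -70.1, -324.56, -1502.7]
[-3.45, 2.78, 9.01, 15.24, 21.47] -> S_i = -3.45 + 6.23*i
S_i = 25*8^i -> [25, 200, 1600, 12800, 102400]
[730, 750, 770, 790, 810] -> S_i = 730 + 20*i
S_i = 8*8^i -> [8, 64, 512, 4096, 32768]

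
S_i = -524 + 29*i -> [-524, -495, -466, -437, -408]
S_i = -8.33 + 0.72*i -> [-8.33, -7.61, -6.89, -6.17, -5.45]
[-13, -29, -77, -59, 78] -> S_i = Random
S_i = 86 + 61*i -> [86, 147, 208, 269, 330]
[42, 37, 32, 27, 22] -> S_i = 42 + -5*i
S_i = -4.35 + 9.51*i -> [-4.35, 5.16, 14.67, 24.18, 33.69]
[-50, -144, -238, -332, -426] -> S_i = -50 + -94*i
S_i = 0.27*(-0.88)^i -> [0.27, -0.24, 0.21, -0.18, 0.16]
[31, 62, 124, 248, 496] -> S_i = 31*2^i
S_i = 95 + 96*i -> [95, 191, 287, 383, 479]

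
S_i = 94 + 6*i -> [94, 100, 106, 112, 118]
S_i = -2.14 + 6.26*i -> [-2.14, 4.12, 10.38, 16.64, 22.9]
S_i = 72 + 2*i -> [72, 74, 76, 78, 80]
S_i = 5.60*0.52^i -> [5.6, 2.91, 1.51, 0.79, 0.41]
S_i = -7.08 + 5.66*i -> [-7.08, -1.42, 4.24, 9.9, 15.56]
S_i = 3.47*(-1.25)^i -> [3.47, -4.34, 5.42, -6.78, 8.47]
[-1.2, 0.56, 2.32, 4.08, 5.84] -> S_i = -1.20 + 1.76*i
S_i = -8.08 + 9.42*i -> [-8.08, 1.34, 10.76, 20.18, 29.6]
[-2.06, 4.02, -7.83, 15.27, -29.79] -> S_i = -2.06*(-1.95)^i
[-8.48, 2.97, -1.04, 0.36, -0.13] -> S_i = -8.48*(-0.35)^i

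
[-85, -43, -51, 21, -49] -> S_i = Random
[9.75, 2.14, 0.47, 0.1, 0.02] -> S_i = 9.75*0.22^i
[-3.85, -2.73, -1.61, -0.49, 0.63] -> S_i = -3.85 + 1.12*i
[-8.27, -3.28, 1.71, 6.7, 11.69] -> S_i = -8.27 + 4.99*i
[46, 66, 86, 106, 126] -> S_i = 46 + 20*i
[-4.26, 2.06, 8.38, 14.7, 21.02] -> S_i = -4.26 + 6.32*i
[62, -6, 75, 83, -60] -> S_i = Random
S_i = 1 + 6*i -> [1, 7, 13, 19, 25]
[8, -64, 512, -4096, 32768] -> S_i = 8*-8^i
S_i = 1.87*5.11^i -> [1.87, 9.56, 48.83, 249.52, 1275.04]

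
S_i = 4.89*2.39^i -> [4.89, 11.69, 27.93, 66.76, 159.55]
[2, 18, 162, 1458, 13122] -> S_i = 2*9^i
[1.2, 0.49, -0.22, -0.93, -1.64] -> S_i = 1.20 + -0.71*i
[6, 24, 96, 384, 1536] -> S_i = 6*4^i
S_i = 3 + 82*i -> [3, 85, 167, 249, 331]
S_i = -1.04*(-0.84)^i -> [-1.04, 0.87, -0.73, 0.62, -0.52]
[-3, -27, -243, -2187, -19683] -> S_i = -3*9^i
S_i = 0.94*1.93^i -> [0.94, 1.81, 3.5, 6.76, 13.04]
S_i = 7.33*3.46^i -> [7.33, 25.36, 87.75, 303.62, 1050.53]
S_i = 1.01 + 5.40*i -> [1.01, 6.41, 11.81, 17.21, 22.61]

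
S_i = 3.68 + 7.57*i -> [3.68, 11.25, 18.82, 26.39, 33.96]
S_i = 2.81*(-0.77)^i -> [2.81, -2.16, 1.67, -1.28, 0.99]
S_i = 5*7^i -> [5, 35, 245, 1715, 12005]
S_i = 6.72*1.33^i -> [6.72, 8.94, 11.89, 15.81, 21.03]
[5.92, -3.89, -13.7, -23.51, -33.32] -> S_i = 5.92 + -9.81*i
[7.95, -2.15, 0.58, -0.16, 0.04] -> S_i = 7.95*(-0.27)^i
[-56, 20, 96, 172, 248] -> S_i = -56 + 76*i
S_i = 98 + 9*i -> [98, 107, 116, 125, 134]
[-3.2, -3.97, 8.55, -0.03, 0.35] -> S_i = Random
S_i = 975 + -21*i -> [975, 954, 933, 912, 891]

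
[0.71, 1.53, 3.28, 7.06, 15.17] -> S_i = 0.71*2.15^i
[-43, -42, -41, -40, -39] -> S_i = -43 + 1*i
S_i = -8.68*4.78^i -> [-8.68, -41.49, -198.32, -947.99, -4531.39]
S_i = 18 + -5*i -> [18, 13, 8, 3, -2]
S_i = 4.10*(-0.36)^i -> [4.1, -1.48, 0.53, -0.19, 0.07]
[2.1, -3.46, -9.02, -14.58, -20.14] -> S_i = 2.10 + -5.56*i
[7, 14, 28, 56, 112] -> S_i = 7*2^i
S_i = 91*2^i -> [91, 182, 364, 728, 1456]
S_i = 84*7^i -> [84, 588, 4116, 28812, 201684]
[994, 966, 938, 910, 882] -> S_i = 994 + -28*i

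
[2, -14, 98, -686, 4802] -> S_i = 2*-7^i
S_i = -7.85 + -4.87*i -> [-7.85, -12.72, -17.59, -22.46, -27.33]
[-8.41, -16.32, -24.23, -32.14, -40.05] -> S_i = -8.41 + -7.91*i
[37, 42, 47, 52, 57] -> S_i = 37 + 5*i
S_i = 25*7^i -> [25, 175, 1225, 8575, 60025]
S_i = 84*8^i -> [84, 672, 5376, 43008, 344064]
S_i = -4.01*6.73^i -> [-4.01, -26.99, -181.62, -1222.33, -8226.3]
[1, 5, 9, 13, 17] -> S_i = 1 + 4*i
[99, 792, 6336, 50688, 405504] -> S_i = 99*8^i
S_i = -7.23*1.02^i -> [-7.23, -7.37, -7.52, -7.67, -7.83]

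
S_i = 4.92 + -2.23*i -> [4.92, 2.69, 0.46, -1.77, -4.0]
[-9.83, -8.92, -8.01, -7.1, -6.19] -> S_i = -9.83 + 0.91*i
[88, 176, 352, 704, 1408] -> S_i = 88*2^i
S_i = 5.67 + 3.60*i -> [5.67, 9.27, 12.87, 16.47, 20.07]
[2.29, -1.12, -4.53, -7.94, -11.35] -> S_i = 2.29 + -3.41*i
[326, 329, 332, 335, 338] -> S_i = 326 + 3*i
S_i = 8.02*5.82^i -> [8.02, 46.68, 271.66, 1581.04, 9201.66]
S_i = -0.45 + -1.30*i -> [-0.45, -1.75, -3.05, -4.35, -5.65]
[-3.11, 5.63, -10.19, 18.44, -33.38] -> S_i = -3.11*(-1.81)^i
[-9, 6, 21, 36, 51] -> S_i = -9 + 15*i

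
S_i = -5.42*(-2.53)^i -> [-5.42, 13.71, -34.69, 87.77, -222.07]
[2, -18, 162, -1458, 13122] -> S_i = 2*-9^i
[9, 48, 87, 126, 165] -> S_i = 9 + 39*i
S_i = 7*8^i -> [7, 56, 448, 3584, 28672]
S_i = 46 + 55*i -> [46, 101, 156, 211, 266]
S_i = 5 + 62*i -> [5, 67, 129, 191, 253]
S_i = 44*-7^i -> [44, -308, 2156, -15092, 105644]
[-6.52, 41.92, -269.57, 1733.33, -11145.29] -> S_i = -6.52*(-6.43)^i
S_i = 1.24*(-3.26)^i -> [1.24, -4.04, 13.18, -42.96, 140.05]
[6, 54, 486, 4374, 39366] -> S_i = 6*9^i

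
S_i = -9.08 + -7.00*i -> [-9.08, -16.08, -23.08, -30.08, -37.08]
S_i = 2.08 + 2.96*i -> [2.08, 5.04, 8.0, 10.96, 13.92]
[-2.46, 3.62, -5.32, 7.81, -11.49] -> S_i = -2.46*(-1.47)^i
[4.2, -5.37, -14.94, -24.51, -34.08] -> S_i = 4.20 + -9.57*i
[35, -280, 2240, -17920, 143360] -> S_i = 35*-8^i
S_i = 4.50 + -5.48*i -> [4.5, -0.98, -6.46, -11.94, -17.42]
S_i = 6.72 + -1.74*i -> [6.72, 4.98, 3.24, 1.5, -0.24]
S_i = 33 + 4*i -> [33, 37, 41, 45, 49]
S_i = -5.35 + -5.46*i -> [-5.35, -10.81, -16.27, -21.73, -27.19]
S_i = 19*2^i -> [19, 38, 76, 152, 304]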